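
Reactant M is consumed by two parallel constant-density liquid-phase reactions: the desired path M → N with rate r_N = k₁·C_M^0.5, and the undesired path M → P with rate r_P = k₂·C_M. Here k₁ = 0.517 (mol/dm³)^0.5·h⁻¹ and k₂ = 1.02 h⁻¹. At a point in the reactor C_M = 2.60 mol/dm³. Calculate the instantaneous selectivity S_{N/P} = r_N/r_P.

S_{N/P} = r_N/r_P = (k₁·C_M^0.5)/(k₂·C_M) = (k₁/k₂)·C_M^-0.5.
= (0.517×2.600^0.5) / (1.02×2.600) = 0.8336/2.652 = 0.314.
The undesired path is higher order in M, so low C_M (CSTR or dilute feed) favours N.

0.314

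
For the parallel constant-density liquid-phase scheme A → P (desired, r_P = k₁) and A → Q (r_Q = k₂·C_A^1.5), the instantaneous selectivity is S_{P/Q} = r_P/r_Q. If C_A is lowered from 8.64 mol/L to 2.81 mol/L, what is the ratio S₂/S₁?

5.39

S_{P/Q} = (k₁/k₂)·C_A^-1.5, so S₂/S₁ = (C_{A,2}/C_{A,1})^-1.5.
= (2.81/8.64)^(-1.5) = (0.3252)^(-1.5) = 5.39.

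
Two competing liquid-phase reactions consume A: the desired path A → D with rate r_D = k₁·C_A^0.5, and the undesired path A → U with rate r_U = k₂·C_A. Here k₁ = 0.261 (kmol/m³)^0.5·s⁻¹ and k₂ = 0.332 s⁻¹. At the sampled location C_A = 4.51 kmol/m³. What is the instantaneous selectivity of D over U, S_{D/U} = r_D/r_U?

0.370

S_{D/U} = r_D/r_U = (k₁·C_A^0.5)/(k₂·C_A) = (k₁/k₂)·C_A^-0.5.
= (0.261×4.510^0.5) / (0.332×4.510) = 0.5543/1.497 = 0.370.
The undesired path is higher order in A, so low C_A (CSTR or dilute feed) favours D.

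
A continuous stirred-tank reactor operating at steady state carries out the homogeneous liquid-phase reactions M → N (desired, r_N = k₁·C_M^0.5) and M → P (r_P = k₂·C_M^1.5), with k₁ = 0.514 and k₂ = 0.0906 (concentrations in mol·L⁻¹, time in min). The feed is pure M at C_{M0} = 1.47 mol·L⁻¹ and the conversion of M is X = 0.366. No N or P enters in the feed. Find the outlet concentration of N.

Exit C_M = C_{M0}(1−X) = 1.47×0.634 = 0.9320 mol·L⁻¹.
In a CSTR the entire volume is at exit conditions, so r_N = 0.514×0.9320^0.5 = 0.4962 and r_P = 0.0906×0.9320^1.5 = 0.08152.
Fraction of consumed M going to N: r_N/(r_N+r_P) = 0.8589.
C_N = 0.8589·C_{M0}·X = 0.8589×1.47×0.366 = 0.462 mol·L⁻¹.

0.462 mol·L⁻¹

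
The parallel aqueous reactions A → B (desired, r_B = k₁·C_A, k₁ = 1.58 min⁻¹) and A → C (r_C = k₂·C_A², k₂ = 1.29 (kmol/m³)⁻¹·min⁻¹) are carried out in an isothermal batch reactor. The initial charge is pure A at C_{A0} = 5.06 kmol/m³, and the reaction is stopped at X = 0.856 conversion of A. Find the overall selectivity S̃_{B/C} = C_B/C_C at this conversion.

0.494

C_A = C_{A0}(1−X) = 0.7286 kmol/m³.
Along a PFR/batch, dC_B/dC_A = −r_B/(r_B+r_C) = −k₁/(k₁+k₂·C_A).
Integrating from C_{A0} to C_A: C_B = (1.58/1.29)·ln[(1.58+1.29·5.06)/(1.58+1.29·0.729)] = 1.225·ln(8.107/2.520) = 1.431 kmol/m³.
C_C = (C_{A0}−C_A)−C_B = 2.900 kmol/m³; S̃_{B/C} = 1.431/2.900 = 0.494.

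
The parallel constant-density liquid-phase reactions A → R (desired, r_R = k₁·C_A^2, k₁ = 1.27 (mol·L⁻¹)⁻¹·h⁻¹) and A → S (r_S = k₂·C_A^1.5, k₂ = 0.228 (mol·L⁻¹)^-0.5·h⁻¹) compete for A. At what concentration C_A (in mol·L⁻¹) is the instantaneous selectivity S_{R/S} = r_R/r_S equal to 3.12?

0.314 mol·L⁻¹

S_{R/S} = (k₁/k₂)·C_A^0.5 ⇒ C_A = (S·k₂/k₁)^(2).
= (3.12×0.228/1.27)^(2) = (0.5601)^(2) = 0.314 mol·L⁻¹.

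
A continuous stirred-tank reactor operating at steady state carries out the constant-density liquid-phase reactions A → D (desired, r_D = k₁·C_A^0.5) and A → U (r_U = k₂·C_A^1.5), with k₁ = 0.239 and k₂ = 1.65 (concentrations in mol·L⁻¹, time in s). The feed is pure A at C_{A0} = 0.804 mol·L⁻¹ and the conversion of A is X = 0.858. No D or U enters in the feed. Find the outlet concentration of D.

0.386 mol·L⁻¹

Exit C_A = C_{A0}(1−X) = 0.804×0.142 = 0.1142 mol·L⁻¹.
A CSTR operates uniformly at the exit composition, giving r_D = 0.08076 and r_U = 0.06365 (each k·C_A^n at C_A = 0.1142).
Fraction of consumed A going to D: r_D/(r_D+r_U) = 0.5592.
C_D = 0.5592·C_{A0}·X = 0.5592×0.804×0.858 = 0.386 mol·L⁻¹.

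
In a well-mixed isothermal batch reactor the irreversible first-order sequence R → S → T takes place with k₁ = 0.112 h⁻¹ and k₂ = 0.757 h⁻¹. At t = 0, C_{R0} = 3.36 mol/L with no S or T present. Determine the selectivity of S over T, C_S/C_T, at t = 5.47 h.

Solving the coupled first-order balances gives C_S(t) = [k₁/(k₂−k₁)]·C_{R0}·(e^(−k₁t) − e^(−k₂t)).
e^(−k₁t) = e^(−0.112×5.47) = e^(−0.6126) = 0.5419; e^(−k₂t) = e^(−4.141) = 0.01591.
C_S = 0.112×3.36/(0.757−0.112) × (0.5419−0.01591) = 0.5834×0.5260 = 0.3069 mol/L.
C_R = C_{R0}e^(−k₁t) = 1.821 mol/L, so C_T = C_{R0}−C_R−C_S = 1.232 mol/L; C_S/C_T = 0.249.

0.249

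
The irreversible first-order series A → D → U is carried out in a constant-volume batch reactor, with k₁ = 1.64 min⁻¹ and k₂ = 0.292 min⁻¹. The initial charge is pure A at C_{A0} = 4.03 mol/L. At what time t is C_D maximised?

1.28 min

For first-order series the maximum of C_D occurs at t_opt = ln(k₂/k₁)/(k₂−k₁).
= ln(0.292/1.64)/(0.292−1.64) = ln(0.1780)/-1.348 = -1.726/-1.348 = 1.28 min.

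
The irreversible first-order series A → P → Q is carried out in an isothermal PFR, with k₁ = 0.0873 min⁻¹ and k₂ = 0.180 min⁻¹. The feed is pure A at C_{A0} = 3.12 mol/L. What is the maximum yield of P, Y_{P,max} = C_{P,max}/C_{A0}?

0.245

At the optimum, C_{P,max}/C_{A0} = (k₁/k₂)^[k₂/(k₂−k₁)].
= (0.0873/0.180)^(0.180/(0.180−0.0873)) = (0.4850)^(1.942) = 0.2454.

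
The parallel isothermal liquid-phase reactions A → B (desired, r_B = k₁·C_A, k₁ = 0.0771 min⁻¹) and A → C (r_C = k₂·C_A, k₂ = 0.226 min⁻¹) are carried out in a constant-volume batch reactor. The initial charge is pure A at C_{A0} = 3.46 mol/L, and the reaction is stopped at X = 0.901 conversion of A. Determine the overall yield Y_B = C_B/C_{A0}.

C_A = C_{A0}(1−X) = 0.3425 mol/L.
Both paths are first order in A, so the instantaneous fraction to B is constant: dC_B/d(−C_A) = k₁/(k₁+k₂) = 0.2544.
C_B = 0.2544·(C_{A0}−C_A) = 0.2544×3.117 = 0.793 mol/L.
Y_B = C_B/C_{A0} = 0.7930/3.46 = 0.229.

0.229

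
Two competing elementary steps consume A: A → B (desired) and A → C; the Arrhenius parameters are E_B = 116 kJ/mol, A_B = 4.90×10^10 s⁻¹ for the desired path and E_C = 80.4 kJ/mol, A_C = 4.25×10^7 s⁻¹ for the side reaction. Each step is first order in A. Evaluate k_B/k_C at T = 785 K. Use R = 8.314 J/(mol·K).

4.93

k_B/k_C = (A_B/A_C)·exp[−(E_B−E_C)/(RT)] = (A_B/A_C)·exp[(E_C−E_B)/(RT)].
(E_C−E_B)/(RT) = (80.4−116)×10³/(8.314×785) = -35600/6526 = -5.455.
k_B/k_C = (4.90×10^10/4.25×10^7)·exp(-5.455) = 1153 × 0.004276 = 4.93.
Since E_B > E_C, raising the temperature improves selectivity toward B.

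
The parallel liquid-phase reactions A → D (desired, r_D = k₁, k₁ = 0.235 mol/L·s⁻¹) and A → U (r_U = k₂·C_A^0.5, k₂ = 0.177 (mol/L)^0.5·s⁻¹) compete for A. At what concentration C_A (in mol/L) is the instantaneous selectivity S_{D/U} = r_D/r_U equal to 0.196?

45.9 mol/L

S_{D/U} = (k₁/k₂)·C_A^-0.5 ⇒ C_A = (S·k₂/k₁)^(-2).
= (0.196×0.177/0.235)^(-2) = (0.1476)^(-2) = 45.9 mol/L.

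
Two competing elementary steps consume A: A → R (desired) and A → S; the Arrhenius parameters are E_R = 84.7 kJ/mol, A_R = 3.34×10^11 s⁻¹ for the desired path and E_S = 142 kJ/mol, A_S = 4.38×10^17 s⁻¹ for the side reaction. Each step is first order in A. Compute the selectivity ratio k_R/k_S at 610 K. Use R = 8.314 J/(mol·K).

With equal orders, S_{R/S} = k_R/k_S = (A_R/A_S)·exp[(E_S−E_R)/(RT)].
(E_S−E_R)/(RT) = (142−84.7)×10³/(8.314×610) = 57300/5072 = 11.30.
k_R/k_S = (3.34×10^11/4.38×10^17)·exp(11.30) = 7.626×10^-7 × 80688 = 0.0615.

0.0615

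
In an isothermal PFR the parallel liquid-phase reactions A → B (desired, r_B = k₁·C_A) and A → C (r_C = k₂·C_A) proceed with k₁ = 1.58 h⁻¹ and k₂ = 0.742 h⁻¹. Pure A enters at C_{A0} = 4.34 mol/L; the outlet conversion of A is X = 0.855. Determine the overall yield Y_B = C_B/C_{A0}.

0.582

C_A = C_{A0}(1−X) = 0.6293 mol/L.
Both paths are first order in A, so the instantaneous fraction to B is constant: dC_B/d(−C_A) = k₁/(k₁+k₂) = 0.6804.
C_B = 0.6804·(C_{A0}−C_A) = 0.6804×3.711 = 2.52 mol/L.
Y_B = C_B/C_{A0} = 2.525/4.34 = 0.582.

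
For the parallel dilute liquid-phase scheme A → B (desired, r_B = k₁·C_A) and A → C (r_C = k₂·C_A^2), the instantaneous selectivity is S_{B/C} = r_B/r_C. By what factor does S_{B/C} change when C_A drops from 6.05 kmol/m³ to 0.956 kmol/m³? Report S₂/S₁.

6.33

S_{B/C} = (k₁/k₂)·C_A⁻¹, so S₂/S₁ = (C_{A,2}/C_{A,1})⁻¹.
= 6.05/0.956 = 6.33.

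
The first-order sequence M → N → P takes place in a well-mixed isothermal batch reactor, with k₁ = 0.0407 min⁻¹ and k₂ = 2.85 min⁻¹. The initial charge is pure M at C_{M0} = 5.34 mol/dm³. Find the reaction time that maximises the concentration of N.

For first-order series the maximum of C_N occurs at t_opt = ln(k₂/k₁)/(k₂−k₁).
= ln(2.85/0.0407)/(2.85−0.0407) = ln(70.02)/2.809 = 4.249/2.809 = 1.51 min.

1.51 min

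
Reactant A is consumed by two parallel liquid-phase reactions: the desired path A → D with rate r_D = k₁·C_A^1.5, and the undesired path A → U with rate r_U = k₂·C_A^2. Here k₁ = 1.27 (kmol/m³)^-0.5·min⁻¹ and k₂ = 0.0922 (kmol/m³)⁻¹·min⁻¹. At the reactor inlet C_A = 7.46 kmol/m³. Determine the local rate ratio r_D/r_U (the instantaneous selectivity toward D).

5.04

S_{D/U} = r_D/r_U = (k₁·C_A^1.5)/(k₂·C_A^2) = (k₁/k₂)·C_A^-0.5.
= (1.27×7.460^1.5) / (0.0922×7.460^2) = 25.88/5.131 = 5.04.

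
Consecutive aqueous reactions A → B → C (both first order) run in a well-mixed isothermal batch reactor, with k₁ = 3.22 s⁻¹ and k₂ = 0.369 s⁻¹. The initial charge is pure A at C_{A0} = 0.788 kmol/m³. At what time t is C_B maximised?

0.760 s

Setting dC_B/dt = 0 gives t_opt = ln(k₂/k₁)/(k₂−k₁).
= ln(0.369/3.22)/(0.369−3.22) = ln(0.1146)/-2.851 = -2.166/-2.851 = 0.760 s.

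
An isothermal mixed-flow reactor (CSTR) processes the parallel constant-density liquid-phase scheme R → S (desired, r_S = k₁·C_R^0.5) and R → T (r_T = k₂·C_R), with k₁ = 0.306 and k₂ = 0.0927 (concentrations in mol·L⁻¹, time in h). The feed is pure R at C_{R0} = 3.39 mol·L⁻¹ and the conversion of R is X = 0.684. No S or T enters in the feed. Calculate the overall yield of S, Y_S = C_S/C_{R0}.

0.521

Exit C_R = C_{R0}(1−X) = 3.39×0.316 = 1.071 mol·L⁻¹.
Rates in a CSTR are evaluated at the outlet concentration: r_S = 0.306×1.071^0.5 = 0.3167, r_T = 0.0927×1.071 = 0.09930.
Fraction of consumed R going to S: r_S/(r_S+r_T) = 0.7613.
C_S = 0.7613·C_{R0}·X = 0.7613×3.39×0.684 = 1.77 mol·L⁻¹; Y_S = C_S/C_{R0} = 0.521.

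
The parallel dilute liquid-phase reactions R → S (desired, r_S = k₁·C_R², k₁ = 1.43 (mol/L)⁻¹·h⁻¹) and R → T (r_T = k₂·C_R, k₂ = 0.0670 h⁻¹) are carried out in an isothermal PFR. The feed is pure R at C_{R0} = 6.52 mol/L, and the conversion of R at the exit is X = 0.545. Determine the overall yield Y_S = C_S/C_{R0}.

C_R = C_{R0}(1−X) = 2.967 mol/L.
Along a PFR/batch, dC_T/dC_R = −r_T/(r_S+r_T) = −k₂/(k₂+k₁·C_R).
Integrating from C_{R0} to C_R: C_T = (0.0670/1.43)·ln[(0.0670+1.43·6.52)/(0.0670+1.43·2.97)] = 0.04685·ln(9.391/4.309) = 0.03650 mol/L.
Then C_S = (C_{R0}−C_R) − C_T = 3.553 − 0.03650 = 3.517 mol/L.
Y_S = C_S/C_{R0} = 3.517/6.52 = 0.539.

0.539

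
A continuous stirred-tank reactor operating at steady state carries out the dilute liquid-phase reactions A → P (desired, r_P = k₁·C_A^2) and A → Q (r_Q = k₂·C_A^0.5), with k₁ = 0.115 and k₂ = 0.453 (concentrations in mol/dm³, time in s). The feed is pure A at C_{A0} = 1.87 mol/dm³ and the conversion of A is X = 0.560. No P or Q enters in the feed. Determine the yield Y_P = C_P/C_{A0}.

0.0892

Exit C_A = C_{A0}(1−X) = 1.87×0.440 = 0.8228 mol/dm³.
In a CSTR the entire volume is at exit conditions, so r_P = 0.115×0.8228^2 = 0.07785 and r_Q = 0.453×0.8228^0.5 = 0.4109.
Fraction of consumed A going to P: r_P/(r_P+r_Q) = 0.1593.
C_P = 0.1593·C_{A0}·X = 0.1593×1.87×0.560 = 0.167 mol/dm³; Y_P = C_P/C_{A0} = 0.0892.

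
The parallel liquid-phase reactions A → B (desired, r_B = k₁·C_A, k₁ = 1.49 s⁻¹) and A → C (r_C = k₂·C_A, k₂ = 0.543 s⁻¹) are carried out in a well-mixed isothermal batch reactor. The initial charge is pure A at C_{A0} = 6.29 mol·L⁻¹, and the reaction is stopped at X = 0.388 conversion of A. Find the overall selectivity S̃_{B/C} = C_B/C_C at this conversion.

2.74

C_A = C_{A0}(1−X) = 3.849 mol·L⁻¹.
Both paths are first order in A, so the instantaneous fraction to B is constant: dC_B/d(−C_A) = k₁/(k₁+k₂) = 0.7329.
C_B = 0.7329·(C_{A0}−C_A) = 0.7329×2.441 = 1.79 mol·L⁻¹.
C_C = (C_{A0}−C_A)−C_B = 0.6518 mol·L⁻¹; S̃_{B/C} = 1.789/0.6518 = 2.74.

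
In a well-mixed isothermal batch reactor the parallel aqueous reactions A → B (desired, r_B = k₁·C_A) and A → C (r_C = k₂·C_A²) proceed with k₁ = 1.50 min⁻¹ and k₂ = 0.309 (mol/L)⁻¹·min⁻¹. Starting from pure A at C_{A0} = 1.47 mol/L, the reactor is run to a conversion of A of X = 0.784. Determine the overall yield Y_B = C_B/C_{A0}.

C_A = C_{A0}(1−X) = 0.3175 mol/L.
Along a PFR/batch, dC_B/dC_A = −r_B/(r_B+r_C) = −k₁/(k₁+k₂·C_A).
Integrating from C_{A0} to C_A: C_B = (1.50/0.309)·ln[(1.50+0.309·1.47)/(1.50+0.309·0.318)] = 4.854·ln(1.954/1.598) = 0.9766 mol/L.
Y_B = C_B/C_{A0} = 0.9766/1.47 = 0.664.

0.664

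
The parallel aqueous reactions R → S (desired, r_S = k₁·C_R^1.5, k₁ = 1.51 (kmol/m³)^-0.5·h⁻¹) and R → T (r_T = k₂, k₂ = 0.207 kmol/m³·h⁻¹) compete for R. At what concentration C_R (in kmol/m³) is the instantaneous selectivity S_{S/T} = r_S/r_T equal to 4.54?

0.729 kmol/m³

S_{S/T} = (k₁/k₂)·C_R^1.5 ⇒ C_R = (S·k₂/k₁)^(1/1.5).
= (4.54×0.207/1.51)^(0.6667) = (0.6224)^(0.6667) = 0.729 kmol/m³.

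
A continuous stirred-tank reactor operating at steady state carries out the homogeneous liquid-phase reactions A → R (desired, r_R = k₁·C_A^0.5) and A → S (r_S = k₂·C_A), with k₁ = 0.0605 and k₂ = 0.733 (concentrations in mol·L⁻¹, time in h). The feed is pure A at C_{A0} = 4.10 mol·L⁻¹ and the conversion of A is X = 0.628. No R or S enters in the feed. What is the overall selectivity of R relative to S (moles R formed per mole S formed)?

Exit C_A = C_{A0}(1−X) = 4.10×0.372 = 1.525 mol·L⁻¹.
A CSTR operates uniformly at the exit composition, giving r_R = 0.07472 and r_S = 1.118 (each k·C_A^n at C_A = 1.525).
Overall selectivity = C_R/C_S = r_Rτ/(r_Sτ) = r_R/r_S = 0.0668.

0.0668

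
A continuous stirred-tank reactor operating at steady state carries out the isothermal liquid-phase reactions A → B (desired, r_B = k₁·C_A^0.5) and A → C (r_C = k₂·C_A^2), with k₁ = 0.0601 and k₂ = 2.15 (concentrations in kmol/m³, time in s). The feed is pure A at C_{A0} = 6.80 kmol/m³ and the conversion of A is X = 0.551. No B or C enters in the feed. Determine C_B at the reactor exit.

Exit C_A = C_{A0}(1−X) = 6.80×0.449 = 3.053 kmol/m³.
A CSTR operates uniformly at the exit composition, giving r_B = 0.1050 and r_C = 20.04 (each k·C_A^n at C_A = 3.053).
Fraction of consumed A going to B: r_B/(r_B+r_C) = 0.005212.
C_B = 0.005212·C_{A0}·X = 0.005212×6.80×0.551 = 0.0195 kmol/m³.

0.0195 kmol/m³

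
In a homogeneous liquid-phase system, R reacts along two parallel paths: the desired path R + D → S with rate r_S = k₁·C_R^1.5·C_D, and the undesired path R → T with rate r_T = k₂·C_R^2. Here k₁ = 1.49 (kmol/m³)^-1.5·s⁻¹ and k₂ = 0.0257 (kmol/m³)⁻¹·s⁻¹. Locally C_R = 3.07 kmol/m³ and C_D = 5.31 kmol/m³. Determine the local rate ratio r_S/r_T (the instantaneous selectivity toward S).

176

S_{S/T} = r_S/r_T = (k₁·C_R^1.5·C_D)/(k₂·C_R^2) = (k₁/k₂)·C_R^-0.5·C_D.
= (1.49×3.070^1.5×5.310) / (0.0257×3.070^2) = 42.56/0.2422 = 176.
The undesired path is higher order in R, so low C_R (CSTR or dilute feed) favours S.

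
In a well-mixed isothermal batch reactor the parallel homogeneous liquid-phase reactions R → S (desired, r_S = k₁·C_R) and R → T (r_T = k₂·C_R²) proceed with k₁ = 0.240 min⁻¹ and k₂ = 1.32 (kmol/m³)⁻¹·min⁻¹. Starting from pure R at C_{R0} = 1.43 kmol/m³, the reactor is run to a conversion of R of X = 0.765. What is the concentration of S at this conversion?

C_R = C_{R0}(1−X) = 0.3360 kmol/m³.
Along a PFR/batch, dC_S/dC_R = −r_S/(r_S+r_T) = −k₁/(k₁+k₂·C_R).
Integrating from C_{R0} to C_R: C_S = (0.240/1.32)·ln[(0.240+1.32·1.43)/(0.240+1.32·0.336)] = 0.1818·ln(2.128/0.6836) = 0.2064 kmol/m³.

0.206 kmol/m³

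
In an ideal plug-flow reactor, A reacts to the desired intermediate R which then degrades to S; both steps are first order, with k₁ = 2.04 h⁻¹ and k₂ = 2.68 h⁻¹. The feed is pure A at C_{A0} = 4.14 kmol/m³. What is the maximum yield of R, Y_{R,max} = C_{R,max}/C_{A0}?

For a first-order series the maximum intermediate yield is C_{R,max}/C_{A0} = (k₁/k₂)^[k₂/(k₂−k₁)].
= (2.04/2.68)^(2.68/(2.68−2.04)) = (0.7612)^(4.187) = 0.3190.

0.319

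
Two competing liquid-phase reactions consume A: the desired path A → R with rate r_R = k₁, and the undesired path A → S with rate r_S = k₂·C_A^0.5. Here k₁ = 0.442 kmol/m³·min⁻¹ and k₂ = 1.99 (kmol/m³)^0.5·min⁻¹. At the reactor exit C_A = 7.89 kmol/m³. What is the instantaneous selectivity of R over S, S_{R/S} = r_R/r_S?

S_{R/S} = r_R/r_S = (k₁)/(k₂·C_A^0.5) = (k₁/k₂)·C_A^-0.5.
= (0.442) / (1.99×7.890^0.5) = 0.4420/5.590 = 0.0791.
The undesired path is higher order in A, so low C_A (CSTR or dilute feed) favours R.

0.0791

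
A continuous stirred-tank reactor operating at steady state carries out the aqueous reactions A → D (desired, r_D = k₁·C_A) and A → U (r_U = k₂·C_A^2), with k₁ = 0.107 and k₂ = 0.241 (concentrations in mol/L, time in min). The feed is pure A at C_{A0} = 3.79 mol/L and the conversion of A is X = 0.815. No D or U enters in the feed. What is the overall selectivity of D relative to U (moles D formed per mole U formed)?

Exit C_A = C_{A0}(1−X) = 3.79×0.185 = 0.7012 mol/L.
In a CSTR the entire volume is at exit conditions, so r_D = 0.107×0.7012 = 0.07502 and r_U = 0.241×0.7012^2 = 0.1185.
Overall selectivity = C_D/C_U = r_Dτ/(r_Uτ) = r_D/r_U = 0.633.

0.633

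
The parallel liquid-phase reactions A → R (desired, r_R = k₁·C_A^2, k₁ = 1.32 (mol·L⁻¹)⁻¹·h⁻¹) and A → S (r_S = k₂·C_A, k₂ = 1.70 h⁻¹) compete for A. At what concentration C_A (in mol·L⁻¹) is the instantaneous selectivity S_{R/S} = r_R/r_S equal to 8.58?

S_{R/S} = (k₁/k₂)·C_A ⇒ C_A = S·k₂/k₁.
= 8.58×1.70/1.32 = 11.0 mol·L⁻¹.

11.0 mol·L⁻¹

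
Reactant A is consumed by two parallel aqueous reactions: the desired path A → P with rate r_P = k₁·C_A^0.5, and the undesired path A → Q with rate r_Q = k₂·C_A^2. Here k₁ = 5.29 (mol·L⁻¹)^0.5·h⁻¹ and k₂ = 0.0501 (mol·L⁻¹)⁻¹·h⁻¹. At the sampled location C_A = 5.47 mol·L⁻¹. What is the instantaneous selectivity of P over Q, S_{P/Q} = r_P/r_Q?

S_{P/Q} = r_P/r_Q = (k₁·C_A^0.5)/(k₂·C_A^2) = (k₁/k₂)·C_A^-1.5.
= (5.29×5.470^0.5) / (0.0501×5.470^2) = 12.37/1.499 = 8.25.

8.25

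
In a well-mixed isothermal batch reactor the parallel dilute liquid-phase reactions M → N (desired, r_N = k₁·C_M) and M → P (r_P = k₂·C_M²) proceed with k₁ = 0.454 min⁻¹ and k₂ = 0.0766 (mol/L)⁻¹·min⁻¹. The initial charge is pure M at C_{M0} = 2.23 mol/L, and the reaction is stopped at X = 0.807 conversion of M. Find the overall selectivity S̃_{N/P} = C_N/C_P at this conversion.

4.58

C_M = C_{M0}(1−X) = 0.4304 mol/L.
Along a PFR/batch, dC_N/dC_M = −r_N/(r_N+r_P) = −k₁/(k₁+k₂·C_M).
Integrating from C_{M0} to C_M: C_N = (0.454/0.0766)·ln[(0.454+0.0766·2.23)/(0.454+0.0766·0.430)] = 5.927·ln(0.6248/0.4870) = 1.477 mol/L.
C_P = (C_{M0}−C_M)−C_N = 0.3223 mol/L; S̃_{N/P} = 1.477/0.3223 = 4.58.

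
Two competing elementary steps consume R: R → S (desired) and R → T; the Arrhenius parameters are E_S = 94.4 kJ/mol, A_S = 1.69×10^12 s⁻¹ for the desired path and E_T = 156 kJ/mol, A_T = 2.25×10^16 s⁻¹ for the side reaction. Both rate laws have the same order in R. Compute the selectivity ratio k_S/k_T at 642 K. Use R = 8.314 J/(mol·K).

7.72

Since both paths have the same order in R, the concentration cancels and S_{S/T} = k_S/k_T = (A_S/A_T)·exp[(E_T−E_S)/(RT)].
(E_T−E_S)/(RT) = (156−94.4)×10³/(8.314×642) = 61600/5338 = 11.54.
k_S/k_T = (1.69×10^12/2.25×10^16)·exp(11.54) = 7.511×10^-5 × 1.028×10^5 = 7.72.
Since E_S < E_T, lowering the temperature improves selectivity toward S.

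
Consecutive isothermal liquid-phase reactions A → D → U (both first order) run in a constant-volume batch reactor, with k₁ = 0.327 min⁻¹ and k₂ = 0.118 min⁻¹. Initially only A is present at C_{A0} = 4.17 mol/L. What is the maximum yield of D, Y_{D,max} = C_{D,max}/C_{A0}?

0.562

At the optimum, C_{D,max}/C_{A0} = (k₁/k₂)^[k₂/(k₂−k₁)].
= (0.327/0.118)^(0.118/(0.118−0.327)) = (2.771)^(-0.5646) = 0.5624.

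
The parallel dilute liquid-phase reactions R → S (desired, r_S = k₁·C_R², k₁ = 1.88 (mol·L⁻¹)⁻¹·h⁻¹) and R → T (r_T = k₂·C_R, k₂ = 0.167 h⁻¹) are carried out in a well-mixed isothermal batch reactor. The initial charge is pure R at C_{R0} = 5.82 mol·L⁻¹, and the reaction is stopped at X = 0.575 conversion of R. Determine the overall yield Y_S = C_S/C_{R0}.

C_R = C_{R0}(1−X) = 2.474 mol·L⁻¹.
Along a PFR/batch, dC_T/dC_R = −r_T/(r_S+r_T) = −k₂/(k₂+k₁·C_R).
Integrating from C_{R0} to C_R: C_T = (0.167/1.88)·ln[(0.167+1.88·5.82)/(0.167+1.88·2.47)] = 0.08883·ln(11.11/4.817) = 0.07422 mol·L⁻¹.
Then C_S = (C_{R0}−C_R) − C_T = 3.346 − 0.07422 = 3.272 mol·L⁻¹.
Y_S = C_S/C_{R0} = 3.272/5.82 = 0.562.

0.562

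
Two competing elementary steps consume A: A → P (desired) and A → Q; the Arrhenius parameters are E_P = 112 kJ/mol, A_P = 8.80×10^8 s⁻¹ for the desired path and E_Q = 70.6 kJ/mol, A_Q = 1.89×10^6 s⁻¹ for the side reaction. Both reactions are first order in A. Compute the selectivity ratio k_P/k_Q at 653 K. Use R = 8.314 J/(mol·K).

Since both paths have the same order in A, the concentration cancels and S_{P/Q} = k_P/k_Q = (A_P/A_Q)·exp[(E_Q−E_P)/(RT)].
(E_Q−E_P)/(RT) = (70.6−112)×10³/(8.314×653) = -41400/5429 = -7.626.
k_P/k_Q = (8.80×10^8/1.89×10^6)·exp(-7.626) = 465.6 × 4.878×10^-4 = 0.227.

0.227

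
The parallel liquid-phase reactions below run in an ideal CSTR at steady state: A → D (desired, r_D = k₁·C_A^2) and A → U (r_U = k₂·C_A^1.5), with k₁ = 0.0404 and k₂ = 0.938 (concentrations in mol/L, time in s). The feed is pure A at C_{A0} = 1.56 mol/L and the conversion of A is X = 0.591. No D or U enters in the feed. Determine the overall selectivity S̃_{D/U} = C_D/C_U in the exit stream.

0.0344

Exit C_A = C_{A0}(1−X) = 1.56×0.409 = 0.6380 mol/L.
In a CSTR the entire volume is at exit conditions, so r_D = 0.0404×0.6380^2 = 0.01645 and r_U = 0.938×0.6380^1.5 = 0.4781.
Overall selectivity = C_D/C_U = r_Dτ/(r_Uτ) = r_D/r_U = 0.0344.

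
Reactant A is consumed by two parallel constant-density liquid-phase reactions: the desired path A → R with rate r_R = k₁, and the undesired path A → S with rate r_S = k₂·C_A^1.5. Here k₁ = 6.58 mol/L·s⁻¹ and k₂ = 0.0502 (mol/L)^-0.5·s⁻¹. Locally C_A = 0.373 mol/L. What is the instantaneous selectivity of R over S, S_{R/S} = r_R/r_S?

575

S_{R/S} = r_R/r_S = (k₁)/(k₂·C_A^1.5) = (k₁/k₂)·C_A^-1.5.
= (6.58) / (0.0502×0.3730^1.5) = 6.580/0.01144 = 575.
The undesired path is higher order in A, so low C_A (CSTR or dilute feed) favours R.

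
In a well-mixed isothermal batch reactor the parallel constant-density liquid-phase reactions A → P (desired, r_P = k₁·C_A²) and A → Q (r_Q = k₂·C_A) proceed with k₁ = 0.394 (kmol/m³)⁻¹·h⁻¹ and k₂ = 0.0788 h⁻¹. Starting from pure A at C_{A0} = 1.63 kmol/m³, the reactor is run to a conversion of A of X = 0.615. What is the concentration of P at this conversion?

C_A = C_{A0}(1−X) = 0.6275 kmol/m³.
Along a PFR/batch, dC_Q/dC_A = −r_Q/(r_P+r_Q) = −k₂/(k₂+k₁·C_A).
Integrating from C_{A0} to C_A: C_Q = (0.0788/0.394)·ln[(0.0788+0.394·1.63)/(0.0788+0.394·0.628)] = 0.2000·ln(0.7210/0.3261) = 0.1587 kmol/m³.
Then C_P = (C_{A0}−C_A) − C_Q = 1.002 − 0.1587 = 0.8437 kmol/m³.

0.844 kmol/m³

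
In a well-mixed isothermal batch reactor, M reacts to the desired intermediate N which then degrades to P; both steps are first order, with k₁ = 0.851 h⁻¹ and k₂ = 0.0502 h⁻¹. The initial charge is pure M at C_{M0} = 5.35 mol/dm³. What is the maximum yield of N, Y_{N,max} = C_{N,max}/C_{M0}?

0.837

Evaluating C_N at t_opt = ln(k₂/k₁)/(k₂−k₁) gives C_{N,max}/C_{M0} = (k₁/k₂)^[k₂/(k₂−k₁)].
= (0.851/0.0502)^(0.0502/(0.0502−0.851)) = (16.95)^(-0.06269) = 0.8374.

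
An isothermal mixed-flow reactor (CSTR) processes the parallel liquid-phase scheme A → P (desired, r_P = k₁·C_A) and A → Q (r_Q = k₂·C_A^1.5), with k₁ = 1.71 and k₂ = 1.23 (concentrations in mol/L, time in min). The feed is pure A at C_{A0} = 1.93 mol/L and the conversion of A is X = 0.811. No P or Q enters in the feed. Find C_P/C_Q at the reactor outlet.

2.30

Exit C_A = C_{A0}(1−X) = 1.93×0.189 = 0.3648 mol/L.
In a CSTR the entire volume is at exit conditions, so r_P = 1.71×0.3648 = 0.6238 and r_Q = 1.23×0.3648^1.5 = 0.2710.
Overall selectivity = C_P/C_Q = r_Pτ/(r_Qτ) = r_P/r_Q = 2.30.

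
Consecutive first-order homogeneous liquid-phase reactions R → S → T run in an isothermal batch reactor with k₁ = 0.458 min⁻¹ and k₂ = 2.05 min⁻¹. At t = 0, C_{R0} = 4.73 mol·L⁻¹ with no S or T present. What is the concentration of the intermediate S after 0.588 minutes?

The intermediate concentration in a first-order A→B→C sequence is C_S = k₁C_{R0}(e^(−k₁t) − e^(−k₂t))/(k₂−k₁).
e^(−k₁t) = e^(−0.458×0.588) = e^(−0.2693) = 0.7639; e^(−k₂t) = e^(−1.205) = 0.2996.
C_S = 0.458×4.73/(2.05−0.458) × (0.7639−0.2996) = 1.361×0.4643 = 0.6319 mol·L⁻¹.

0.632 mol·L⁻¹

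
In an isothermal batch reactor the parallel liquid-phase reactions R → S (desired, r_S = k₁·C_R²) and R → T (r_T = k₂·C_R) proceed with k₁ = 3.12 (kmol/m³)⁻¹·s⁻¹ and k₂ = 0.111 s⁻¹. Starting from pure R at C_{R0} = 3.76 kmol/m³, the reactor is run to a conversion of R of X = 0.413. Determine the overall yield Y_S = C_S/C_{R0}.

C_R = C_{R0}(1−X) = 2.207 kmol/m³.
Along a PFR/batch, dC_T/dC_R = −r_T/(r_S+r_T) = −k₂/(k₂+k₁·C_R).
Integrating from C_{R0} to C_R: C_T = (0.111/3.12)·ln[(0.111+3.12·3.76)/(0.111+3.12·2.21)] = 0.03558·ln(11.84/6.997) = 0.01872 kmol/m³.
Then C_S = (C_{R0}−C_R) − C_T = 1.553 − 0.01872 = 1.534 kmol/m³.
Y_S = C_S/C_{R0} = 1.534/3.76 = 0.408.

0.408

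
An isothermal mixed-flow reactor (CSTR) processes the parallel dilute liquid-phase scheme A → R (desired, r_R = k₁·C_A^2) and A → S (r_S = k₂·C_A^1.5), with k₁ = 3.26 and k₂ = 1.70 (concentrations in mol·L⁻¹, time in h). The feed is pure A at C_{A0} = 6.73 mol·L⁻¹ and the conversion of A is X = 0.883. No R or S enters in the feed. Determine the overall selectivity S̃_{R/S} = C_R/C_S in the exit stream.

1.70

Exit C_A = C_{A0}(1−X) = 6.73×0.117 = 0.7874 mol·L⁻¹.
Rates in a CSTR are evaluated at the outlet concentration: r_R = 3.26×0.7874^2 = 2.021, r_S = 1.70×0.7874^1.5 = 1.188.
Overall selectivity = C_R/C_S = r_Rτ/(r_Sτ) = r_R/r_S = 1.70.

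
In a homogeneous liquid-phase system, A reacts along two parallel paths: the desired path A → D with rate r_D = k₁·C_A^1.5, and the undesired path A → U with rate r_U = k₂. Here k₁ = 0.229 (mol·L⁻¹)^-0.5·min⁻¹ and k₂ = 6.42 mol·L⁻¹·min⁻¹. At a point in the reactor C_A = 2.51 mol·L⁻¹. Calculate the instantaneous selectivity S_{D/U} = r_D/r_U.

0.142

S_{D/U} = r_D/r_U = (k₁·C_A^1.5)/(k₂) = (k₁/k₂)·C_A^1.5.
= (0.229×2.510^1.5) / (6.42) = 0.9106/6.420 = 0.142.
Since the desired path is higher order in A, keeping C_A high (PFR or concentrated feed) favours D.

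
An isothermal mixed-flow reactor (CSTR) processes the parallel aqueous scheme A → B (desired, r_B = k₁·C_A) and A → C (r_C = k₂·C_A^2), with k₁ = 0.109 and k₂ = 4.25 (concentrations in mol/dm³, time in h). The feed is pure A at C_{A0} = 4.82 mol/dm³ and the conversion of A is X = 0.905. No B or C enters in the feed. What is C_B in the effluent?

Exit C_A = C_{A0}(1−X) = 4.82×0.0950 = 0.4579 mol/dm³.
In a CSTR the entire volume is at exit conditions, so r_B = 0.109×0.4579 = 0.04991 and r_C = 4.25×0.4579^2 = 0.8911.
Fraction of consumed A going to B: r_B/(r_B+r_C) = 0.05304.
C_B = 0.05304·C_{A0}·X = 0.05304×4.82×0.905 = 0.231 mol/dm³.

0.231 mol/dm³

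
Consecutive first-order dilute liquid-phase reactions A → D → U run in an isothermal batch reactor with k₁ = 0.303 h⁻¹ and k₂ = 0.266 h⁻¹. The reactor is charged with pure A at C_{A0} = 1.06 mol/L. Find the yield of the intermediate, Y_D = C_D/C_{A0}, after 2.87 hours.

For first-order series with pure A initially, C_D(t) = k₁C_{A0}/(k₂−k₁)·(e^(−k₁t) − e^(−k₂t)).
e^(−k₁t) = e^(−0.303×2.87) = e^(−0.8696) = 0.4191; e^(−k₂t) = e^(−0.7634) = 0.4661.
C_D = 0.303×1.06/(0.266−0.303) × (0.4191−0.4661) = (-8.681)×(-0.04695) = 0.4076 mol/L.
Y_D = C_D/C_{A0} = 0.4076/1.06 = 0.385.

0.385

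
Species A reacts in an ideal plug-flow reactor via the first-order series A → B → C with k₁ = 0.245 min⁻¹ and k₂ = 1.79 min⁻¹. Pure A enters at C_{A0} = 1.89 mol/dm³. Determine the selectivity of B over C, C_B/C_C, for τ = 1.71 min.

The intermediate concentration in a first-order A→B→C sequence is C_B = k₁C_{A0}(e^(−k₁τ) − e^(−k₂τ))/(k₂−k₁).
e^(−k₁τ) = e^(−0.245×1.71) = e^(−0.4189) = 0.6577; e^(−k₂τ) = e^(−3.061) = 0.04685.
C_B = 0.245×1.89/(1.79−0.245) × (0.6577−0.04685) = 0.2997×0.6109 = 0.1831 mol/dm³.
C_A = C_{A0}e^(−k₁τ) = 1.243 mol/dm³, so C_C = C_{A0}−C_A−C_B = 0.4638 mol/dm³; C_B/C_C = 0.395.

0.395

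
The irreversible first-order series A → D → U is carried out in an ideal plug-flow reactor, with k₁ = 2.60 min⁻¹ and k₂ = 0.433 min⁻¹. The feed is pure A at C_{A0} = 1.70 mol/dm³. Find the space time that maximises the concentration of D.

The intermediate peaks when r₁ = r₂, i.e. k₁e^(−k₁τ) = k₂e^(−k₂τ), giving τ_opt = ln(k₂/k₁)/(k₂−k₁).
= ln(0.433/2.60)/(0.433−2.60) = ln(0.1665)/-2.167 = -1.793/-2.167 = 0.827 min.

0.827 min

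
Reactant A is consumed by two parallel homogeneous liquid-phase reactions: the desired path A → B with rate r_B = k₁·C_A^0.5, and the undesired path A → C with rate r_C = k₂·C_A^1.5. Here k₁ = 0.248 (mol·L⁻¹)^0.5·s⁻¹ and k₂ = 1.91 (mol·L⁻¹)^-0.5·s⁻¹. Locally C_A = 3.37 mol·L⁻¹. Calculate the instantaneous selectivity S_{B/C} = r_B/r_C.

S_{B/C} = r_B/r_C = (k₁·C_A^0.5)/(k₂·C_A^1.5) = (k₁/k₂)·C_A⁻¹.
= (0.248×3.370^0.5) / (1.91×3.370^1.5) = 0.4553/11.82 = 0.0385.

0.0385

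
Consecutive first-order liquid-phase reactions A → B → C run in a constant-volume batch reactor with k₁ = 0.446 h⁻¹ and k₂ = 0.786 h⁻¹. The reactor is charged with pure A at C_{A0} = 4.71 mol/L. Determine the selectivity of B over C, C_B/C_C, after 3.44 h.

The intermediate concentration in a first-order A→B→C sequence is C_B = k₁C_{A0}(e^(−k₁t) − e^(−k₂t))/(k₂−k₁).
e^(−k₁t) = e^(−0.446×3.44) = e^(−1.534) = 0.2156; e^(−k₂t) = e^(−2.704) = 0.06695.
C_B = 0.446×4.71/(0.786−0.446) × (0.2156−0.06695) = 6.178×0.1487 = 0.9186 mol/L.
C_A = C_{A0}e^(−k₁t) = 1.016 mol/L, so C_C = C_{A0}−C_A−C_B = 2.776 mol/L; C_B/C_C = 0.331.

0.331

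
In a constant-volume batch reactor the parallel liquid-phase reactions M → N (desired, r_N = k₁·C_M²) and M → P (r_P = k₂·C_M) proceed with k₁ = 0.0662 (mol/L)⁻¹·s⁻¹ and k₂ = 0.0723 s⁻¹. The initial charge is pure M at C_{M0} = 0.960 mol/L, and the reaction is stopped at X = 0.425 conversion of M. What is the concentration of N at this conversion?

C_M = C_{M0}(1−X) = 0.5520 mol/L.
Along a PFR/batch, dC_P/dC_M = −r_P/(r_N+r_P) = −k₂/(k₂+k₁·C_M).
Integrating from C_{M0} to C_M: C_P = (0.0723/0.0662)·ln[(0.0723+0.0662·0.960)/(0.0723+0.0662·0.552)] = 1.092·ln(0.1359/0.1088) = 0.2421 mol/L.
Then C_N = (C_{M0}−C_M) − C_P = 0.4080 − 0.2421 = 0.1659 mol/L.

0.166 mol/L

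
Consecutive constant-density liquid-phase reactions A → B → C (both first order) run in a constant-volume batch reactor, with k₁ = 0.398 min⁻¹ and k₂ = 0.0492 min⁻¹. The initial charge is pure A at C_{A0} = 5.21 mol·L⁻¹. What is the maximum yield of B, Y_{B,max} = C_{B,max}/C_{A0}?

0.745

For a first-order series the maximum intermediate yield is C_{B,max}/C_{A0} = (k₁/k₂)^[k₂/(k₂−k₁)].
= (0.398/0.0492)^(0.0492/(0.0492−0.398)) = (8.089)^(-0.1411) = 0.7446.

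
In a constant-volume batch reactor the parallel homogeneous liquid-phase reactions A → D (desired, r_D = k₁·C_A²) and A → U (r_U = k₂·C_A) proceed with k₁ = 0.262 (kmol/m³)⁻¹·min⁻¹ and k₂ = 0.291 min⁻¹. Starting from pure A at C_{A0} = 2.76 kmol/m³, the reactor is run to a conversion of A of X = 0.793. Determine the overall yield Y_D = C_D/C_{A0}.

C_A = C_{A0}(1−X) = 0.5713 kmol/m³.
Along a PFR/batch, dC_U/dC_A = −r_U/(r_D+r_U) = −k₂/(k₂+k₁·C_A).
Integrating from C_{A0} to C_A: C_U = (0.291/0.262)·ln[(0.291+0.262·2.76)/(0.291+0.262·0.571)] = 1.111·ln(1.014/0.4407) = 0.9257 kmol/m³.
Then C_D = (C_{A0}−C_A) − C_U = 2.189 − 0.9257 = 1.263 kmol/m³.
Y_D = C_D/C_{A0} = 1.263/2.76 = 0.458.

0.458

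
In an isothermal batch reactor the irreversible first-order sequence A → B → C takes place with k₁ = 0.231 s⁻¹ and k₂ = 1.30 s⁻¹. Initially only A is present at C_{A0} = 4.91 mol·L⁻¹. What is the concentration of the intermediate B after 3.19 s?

Solving the coupled first-order balances gives C_B(t) = [k₁/(k₂−k₁)]·C_{A0}·(e^(−k₁t) − e^(−k₂t)).
e^(−k₁t) = e^(−0.231×3.19) = e^(−0.7369) = 0.4786; e^(−k₂t) = e^(−4.147) = 0.01581.
C_B = 0.231×4.91/(1.30−0.231) × (0.4786−0.01581) = 1.061×0.4628 = 0.4910 mol·L⁻¹.

0.491 mol·L⁻¹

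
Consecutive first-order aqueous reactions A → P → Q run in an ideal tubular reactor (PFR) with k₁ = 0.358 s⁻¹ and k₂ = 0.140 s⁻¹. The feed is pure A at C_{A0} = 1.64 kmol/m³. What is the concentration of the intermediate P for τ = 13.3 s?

Solving the coupled first-order balances gives C_P(τ) = [k₁/(k₂−k₁)]·C_{A0}·(e^(−k₁τ) − e^(−k₂τ)).
e^(−k₁τ) = e^(−0.358×13.3) = e^(−4.761) = 0.008554; e^(−k₂τ) = e^(−1.862) = 0.1554.
C_P = 0.358×1.64/(0.140−0.358) × (0.008554−0.1554) = (-2.693)×(-0.1468) = 0.3954 kmol/m³.

0.395 kmol/m³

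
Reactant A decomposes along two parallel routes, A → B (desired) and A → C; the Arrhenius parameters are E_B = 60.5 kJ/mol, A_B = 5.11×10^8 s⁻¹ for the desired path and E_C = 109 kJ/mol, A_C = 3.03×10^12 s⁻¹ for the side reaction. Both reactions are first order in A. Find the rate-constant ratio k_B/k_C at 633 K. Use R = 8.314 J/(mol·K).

1.70

With equal orders, S_{B/C} = k_B/k_C = (A_B/A_C)·exp[(E_C−E_B)/(RT)].
(E_C−E_B)/(RT) = (109−60.5)×10³/(8.314×633) = 48500/5263 = 9.216.
k_B/k_C = (5.11×10^8/3.03×10^12)·exp(9.216) = 1.686×10^-4 × 10054 = 1.70.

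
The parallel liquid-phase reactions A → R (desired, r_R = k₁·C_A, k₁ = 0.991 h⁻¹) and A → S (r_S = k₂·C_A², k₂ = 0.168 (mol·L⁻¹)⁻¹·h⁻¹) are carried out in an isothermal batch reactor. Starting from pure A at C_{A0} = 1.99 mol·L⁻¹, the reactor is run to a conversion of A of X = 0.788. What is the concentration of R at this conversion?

C_A = C_{A0}(1−X) = 0.4219 mol·L⁻¹.
Along a PFR/batch, dC_R/dC_A = −r_R/(r_R+r_S) = −k₁/(k₁+k₂·C_A).
Integrating from C_{A0} to C_A: C_R = (0.991/0.168)·ln[(0.991+0.168·1.99)/(0.991+0.168·0.422)] = 5.899·ln(1.325/1.062) = 1.307 mol·L⁻¹.

1.31 mol·L⁻¹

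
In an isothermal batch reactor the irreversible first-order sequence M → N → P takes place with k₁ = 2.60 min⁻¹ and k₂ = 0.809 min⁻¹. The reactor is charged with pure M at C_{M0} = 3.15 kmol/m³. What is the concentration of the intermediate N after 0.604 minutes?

Solving the coupled first-order balances gives C_N(t) = [k₁/(k₂−k₁)]·C_{M0}·(e^(−k₁t) − e^(−k₂t)).
e^(−k₁t) = e^(−2.60×0.604) = e^(−1.570) = 0.2080; e^(−k₂t) = e^(−0.4886) = 0.6135.
C_N = 2.60×3.15/(0.809−2.60) × (0.2080−0.6135) = (-4.573)×(-0.4055) = 1.854 kmol/m³.

1.85 kmol/m³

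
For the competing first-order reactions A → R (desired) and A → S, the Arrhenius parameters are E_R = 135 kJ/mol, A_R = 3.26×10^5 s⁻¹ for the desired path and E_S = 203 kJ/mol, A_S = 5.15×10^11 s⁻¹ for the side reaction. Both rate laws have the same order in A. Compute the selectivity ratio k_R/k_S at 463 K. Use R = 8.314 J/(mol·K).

Since both paths have the same order in A, the concentration cancels and S_{R/S} = k_R/k_S = (A_R/A_S)·exp[(E_S−E_R)/(RT)].
(E_S−E_R)/(RT) = (203−135)×10³/(8.314×463) = 68000/3849 = 17.67.
k_R/k_S = (3.26×10^5/5.15×10^11)·exp(17.67) = 6.330×10^-7 × 4.698×10^7 = 29.7.
Since E_R < E_S, lowering the temperature improves selectivity toward R.

29.7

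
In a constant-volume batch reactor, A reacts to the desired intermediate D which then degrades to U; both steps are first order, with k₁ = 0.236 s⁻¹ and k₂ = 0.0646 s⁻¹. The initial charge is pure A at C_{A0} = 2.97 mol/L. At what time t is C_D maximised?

Setting dC_D/dt = 0 gives t_opt = ln(k₂/k₁)/(k₂−k₁).
= ln(0.0646/0.236)/(0.0646−0.236) = ln(0.2737)/-0.1714 = -1.296/-0.1714 = 7.56 s.

7.56 s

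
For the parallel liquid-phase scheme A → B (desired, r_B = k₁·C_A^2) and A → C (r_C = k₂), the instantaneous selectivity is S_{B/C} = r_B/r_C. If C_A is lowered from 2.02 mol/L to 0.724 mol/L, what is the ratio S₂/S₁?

0.128

S_{B/C} = (k₁/k₂)·C_A^2, so S₂/S₁ = (C_{A,2}/C_{A,1})^2.
= (0.724/2.02)^2 = (0.3584)^2 = 0.128.
Selectivity toward B falls as C_A falls — high-concentration operation is favoured.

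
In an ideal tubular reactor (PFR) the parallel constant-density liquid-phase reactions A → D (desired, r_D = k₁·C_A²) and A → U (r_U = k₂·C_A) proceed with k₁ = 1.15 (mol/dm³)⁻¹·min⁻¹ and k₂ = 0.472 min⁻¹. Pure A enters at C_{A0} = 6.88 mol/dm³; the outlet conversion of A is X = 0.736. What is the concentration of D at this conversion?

4.58 mol/dm³

C_A = C_{A0}(1−X) = 1.816 mol/dm³.
Along a PFR/batch, dC_U/dC_A = −r_U/(r_D+r_U) = −k₂/(k₂+k₁·C_A).
Integrating from C_{A0} to C_A: C_U = (0.472/1.15)·ln[(0.472+1.15·6.88)/(0.472+1.15·1.82)] = 0.4104·ln(8.384/2.561) = 0.4868 mol/dm³.
Then C_D = (C_{A0}−C_A) − C_U = 5.064 − 0.4868 = 4.577 mol/dm³.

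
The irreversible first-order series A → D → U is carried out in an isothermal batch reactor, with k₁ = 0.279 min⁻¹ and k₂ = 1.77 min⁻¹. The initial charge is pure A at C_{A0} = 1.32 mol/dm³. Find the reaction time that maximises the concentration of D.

1.24 min

For first-order series the maximum of C_D occurs at t_opt = ln(k₂/k₁)/(k₂−k₁).
= ln(1.77/0.279)/(1.77−0.279) = ln(6.344)/1.491 = 1.848/1.491 = 1.24 min.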